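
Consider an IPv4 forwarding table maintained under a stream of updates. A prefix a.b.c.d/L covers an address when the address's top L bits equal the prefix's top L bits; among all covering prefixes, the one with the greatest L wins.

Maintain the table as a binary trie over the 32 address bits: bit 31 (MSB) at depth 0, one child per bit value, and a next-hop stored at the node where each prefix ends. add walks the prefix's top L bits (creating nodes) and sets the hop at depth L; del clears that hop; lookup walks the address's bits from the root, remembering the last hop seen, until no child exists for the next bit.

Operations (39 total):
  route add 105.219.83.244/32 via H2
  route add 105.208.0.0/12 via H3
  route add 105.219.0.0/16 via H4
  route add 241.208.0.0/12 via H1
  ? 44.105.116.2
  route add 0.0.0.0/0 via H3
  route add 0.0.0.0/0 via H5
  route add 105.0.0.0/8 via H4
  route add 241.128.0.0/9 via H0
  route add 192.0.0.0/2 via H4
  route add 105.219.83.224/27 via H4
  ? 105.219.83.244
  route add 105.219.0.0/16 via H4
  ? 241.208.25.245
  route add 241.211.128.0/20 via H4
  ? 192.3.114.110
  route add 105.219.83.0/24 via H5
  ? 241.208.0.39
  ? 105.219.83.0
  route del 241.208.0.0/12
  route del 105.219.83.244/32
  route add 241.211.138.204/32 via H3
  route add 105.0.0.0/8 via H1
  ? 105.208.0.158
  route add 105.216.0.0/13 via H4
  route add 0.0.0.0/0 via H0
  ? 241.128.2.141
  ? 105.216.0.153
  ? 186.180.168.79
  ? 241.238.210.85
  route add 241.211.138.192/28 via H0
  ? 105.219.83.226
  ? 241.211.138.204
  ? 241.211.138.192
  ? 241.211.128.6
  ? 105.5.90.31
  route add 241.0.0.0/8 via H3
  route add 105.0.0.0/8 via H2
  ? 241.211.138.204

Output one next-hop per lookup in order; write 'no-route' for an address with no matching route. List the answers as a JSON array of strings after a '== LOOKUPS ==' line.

Trace:
  add 105.219.83.244/32 -> H2 at depth 32
  add 105.208.0.0/12 -> H3 at depth 12
  add 105.219.0.0/16 -> H4 at depth 16
  add 241.208.0.0/12 -> H1 at depth 12
  ? 44.105.116.2  path d0:-→d1:-  best=no-route
  add 0.0.0.0/0 -> H3 at depth 0
  add 0.0.0.0/0 -> H5 at depth 0
  add 105.0.0.0/8 -> H4 at depth 8
  add 241.128.0.0/9 -> H0 at depth 9
  add 192.0.0.0/2 -> H4 at depth 2
  add 105.219.83.224/27 -> H4 at depth 27
  ? 105.219.83.244  path d0:H5→d1:-→d2:-→d3:-→d4:-→d5:-→d6:-→d7:-→d8:H4→d9:-→d10:-→d11:-→d12:H3→d13:-→d14:-→d15:-→d16:H4→d17:-→d18:-→d19:-→d20:-→d21:-→d22:-→d23:-→d24:-→d25:-→d26:-→d27:H4→d28:-→d29:-→d30:-→d31:-→d32:H2  best=H2
  add 105.219.0.0/16 -> H4 at depth 16
  ? 241.208.25.245  path d0:H5→d1:-→d2:H4→d3:-→d4:-→d5:-→d6:-→d7:-→d8:-→d9:H0→d10:-→d11:-→d12:H1  best=H1
  add 241.211.128.0/20 -> H4 at depth 20
  ? 192.3.114.110  path d0:H5→d1:-→d2:H4  best=H4
  add 105.219.83.0/24 -> H5 at depth 24
  ? 241.208.0.39  path d0:H5→d1:-→d2:H4→d3:-→d4:-→d5:-→d6:-→d7:-→d8:-→d9:H0→d10:-→d11:-→d12:H1→d13:-→d14:-  best=H1
  ? 105.219.83.0  path d0:H5→d1:-→d2:-→d3:-→d4:-→d5:-→d6:-→d7:-→d8:H4→d9:-→d10:-→d11:-→d12:H3→d13:-→d14:-→d15:-→d16:H4→d17:-→d18:-→d19:-→d20:-→d21:-→d22:-→d23:-→d24:H5  best=H5
  - 241.208.0.0/12 clear@12
  - 105.219.83.244/32 clear@32
  add 241.211.138.204/32 -> H3 at depth 32
  add 105.0.0.0/8 -> H1 at depth 8
  ? 105.208.0.158  path d0:H5→d1:-→d2:-→d3:-→d4:-→d5:-→d6:-→d7:-→d8:H1→d9:-→d10:-→d11:-→d12:H3  best=H3
  add 105.216.0.0/13 -> H4 at depth 13
  add 0.0.0.0/0 -> H0 at depth 0
  ? 241.128.2.141  path d0:H0→d1:-→d2:H4→d3:-→d4:-→d5:-→d6:-→d7:-→d8:-→d9:H0  best=H0
  ? 105.216.0.153  path d0:H0→d1:-→d2:-→d3:-→d4:-→d5:-→d6:-→d7:-→d8:H1→d9:-→d10:-→d11:-→d12:H3→d13:H4→d14:-  best=H4
  ? 186.180.168.79  path d0:H0→d1:-  best=H0
  ? 241.238.210.85  path d0:H0→d1:-→d2:H4→d3:-→d4:-→d5:-→d6:-→d7:-→d8:-→d9:H0→d10:-  best=H0
  add 241.211.138.192/28 -> H0 at depth 28
  ? 105.219.83.226  path d0:H0→d1:-→d2:-→d3:-→d4:-→d5:-→d6:-→d7:-→d8:H1→d9:-→d10:-→d11:-→d12:H3→d13:H4→d14:-→d15:-→d16:H4→d17:-→d18:-→d19:-→d20:-→d21:-→d22:-→d23:-→d24:H5→d25:-→d26:-→d27:H4  best=H4
  ? 241.211.138.204  path d0:H0→d1:-→d2:H4→d3:-→d4:-→d5:-→d6:-→d7:-→d8:-→d9:H0→d10:-→d11:-→d12:-→d13:-→d14:-→d15:-→d16:-→d17:-→d18:-→d19:-→d20:H4→d21:-→d22:-→d23:-→d24:-→d25:-→d26:-→d27:-→d28:H0→d29:-→d30:-→d31:-→d32:H3  best=H3
  ? 241.211.138.192  path d0:H0→d1:-→d2:H4→d3:-→d4:-→d5:-→d6:-→d7:-→d8:-→d9:H0→d10:-→d11:-→d12:-→d13:-→d14:-→d15:-→d16:-→d17:-→d18:-→d19:-→d20:H4→d21:-→d22:-→d23:-→d24:-→d25:-→d26:-→d27:-→d28:H0  best=H0
  ? 241.211.128.6  path d0:H0→d1:-→d2:H4→d3:-→d4:-→d5:-→d6:-→d7:-→d8:-→d9:H0→d10:-→d11:-→d12:-→d13:-→d14:-→d15:-→d16:-→d17:-→d18:-→d19:-→d20:H4  best=H4
  ? 105.5.90.31  path d0:H0→d1:-→d2:-→d3:-→d4:-→d5:-→d6:-→d7:-→d8:H1  best=H1
  add 241.0.0.0/8 -> H3 at depth 8
  add 105.0.0.0/8 -> H2 at depth 8
  ? 241.211.138.204  path d0:H0→d1:-→d2:H4→d3:-→d4:-→d5:-→d6:-→d7:-→d8:H3→d9:H0→d10:-→d11:-→d12:-→d13:-→d14:-→d15:-→d16:-→d17:-→d18:-→d19:-→d20:H4→d21:-→d22:-→d23:-→d24:-→d25:-→d26:-→d27:-→d28:H0→d29:-→d30:-→d31:-→d32:H3  best=H3

== LOOKUPS ==
["no-route","H2","H1","H4","H1","H5","H3","H0","H4","H0","H0","H4","H3","H0","H4","H1","H3"]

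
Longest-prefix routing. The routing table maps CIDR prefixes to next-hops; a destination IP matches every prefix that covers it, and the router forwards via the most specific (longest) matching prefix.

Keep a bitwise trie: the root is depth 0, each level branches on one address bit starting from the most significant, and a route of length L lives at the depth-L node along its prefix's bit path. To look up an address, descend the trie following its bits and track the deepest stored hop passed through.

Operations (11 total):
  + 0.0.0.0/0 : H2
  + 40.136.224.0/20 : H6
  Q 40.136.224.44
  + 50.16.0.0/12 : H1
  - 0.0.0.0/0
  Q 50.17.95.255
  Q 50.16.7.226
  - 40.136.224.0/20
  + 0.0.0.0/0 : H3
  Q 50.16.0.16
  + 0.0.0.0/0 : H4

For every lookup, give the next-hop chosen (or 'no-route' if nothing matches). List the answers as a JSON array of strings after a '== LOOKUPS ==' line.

Apply in order:
  add 0.0.0.0/0 -> H2 at depth 0
  add 40.136.224.0/20 -> H6 at depth 20
  lookup 40.136.224.44: bits 00101000100010001110 walk d0:H2→d1:-→d2:-→d3:-→d4:-→d5:-→d6:-→d7:-→d8:-→d9:-→d10:-→d11:-→d12:-→d13:-→d14:-→d15:-→d16:-→d17:-→d18:-→d19:-→d20:H6 -> H6
  add 50.16.0.0/12 -> H1 at depth 12
  - 0.0.0.0/0 clear@0
  lookup 50.17.95.255: bits 001100100001 walk d0:-→d1:-→d2:-→d3:-→d4:-→d5:-→d6:-→d7:-→d8:-→d9:-→d10:-→d11:-→d12:H1 -> H1
  lookup 50.16.7.226: bits 001100100001 walk d0:-→d1:-→d2:-→d3:-→d4:-→d5:-→d6:-→d7:-→d8:-→d9:-→d10:-→d11:-→d12:H1 -> H1
  - 40.136.224.0/20 clear@20
  add 0.0.0.0/0 -> H3 at depth 0
  lookup 50.16.0.16: bits 001100100001 walk d0:H3→d1:-→d2:-→d3:-→d4:-→d5:-→d6:-→d7:-→d8:-→d9:-→d10:-→d11:-→d12:H1 -> H1
  add 0.0.0.0/0 -> H4 at depth 0

== LOOKUPS ==
["H6","H1","H1","H1"]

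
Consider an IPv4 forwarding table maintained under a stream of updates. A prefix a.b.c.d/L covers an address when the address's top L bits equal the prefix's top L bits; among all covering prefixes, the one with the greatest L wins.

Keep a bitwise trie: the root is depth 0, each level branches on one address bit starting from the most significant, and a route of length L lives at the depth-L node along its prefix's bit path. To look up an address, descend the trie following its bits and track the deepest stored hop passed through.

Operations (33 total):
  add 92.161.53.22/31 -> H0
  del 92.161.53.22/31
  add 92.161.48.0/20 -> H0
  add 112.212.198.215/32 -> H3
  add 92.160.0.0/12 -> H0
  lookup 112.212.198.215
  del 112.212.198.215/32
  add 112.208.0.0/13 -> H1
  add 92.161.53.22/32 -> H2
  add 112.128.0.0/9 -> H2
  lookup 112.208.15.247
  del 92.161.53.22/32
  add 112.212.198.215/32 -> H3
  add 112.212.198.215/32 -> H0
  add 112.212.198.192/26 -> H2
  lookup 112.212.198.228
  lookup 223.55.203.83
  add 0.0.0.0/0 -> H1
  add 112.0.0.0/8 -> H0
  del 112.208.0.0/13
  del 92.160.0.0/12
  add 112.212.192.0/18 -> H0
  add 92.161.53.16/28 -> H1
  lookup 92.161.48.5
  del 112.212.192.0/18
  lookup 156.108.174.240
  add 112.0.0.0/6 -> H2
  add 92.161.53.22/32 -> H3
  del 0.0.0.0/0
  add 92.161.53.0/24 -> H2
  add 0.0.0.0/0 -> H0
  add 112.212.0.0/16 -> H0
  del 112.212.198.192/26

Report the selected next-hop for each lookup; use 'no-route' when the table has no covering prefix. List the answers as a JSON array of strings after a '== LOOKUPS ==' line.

Process each operation:
  + 92.161.53.22/31 (H0) depth=31
  del 92.161.53.22/31 (clear depth 31)
  + 92.161.48.0/20 (H0) depth=20
  + 112.212.198.215/32 (H3) depth=32
  + 92.160.0.0/12 (H0) depth=12
  lookup 112.212.198.215: bits 01110000110101001100011011010111 walk d0:-→d1:-→d2:-→d3:-→d4:-→d5:-→d6:-→d7:-→d8:-→d9:-→d10:-→d11:-→d12:-→d13:-→d14:-→d15:-→d16:-→d17:-→d18:-→d19:-→d20:-→d21:-→d22:-→d23:-→d24:-→d25:-→d26:-→d27:-→d28:-→d29:-→d30:-→d31:-→d32:H3 -> H3
  del 112.212.198.215/32 (clear depth 32)
  + 112.208.0.0/13 (H1) depth=13
  + 92.161.53.22/32 (H2) depth=32
  + 112.128.0.0/9 (H2) depth=9
  lookup 112.208.15.247: bits 0111000011010 walk d0:-→d1:-→d2:-→d3:-→d4:-→d5:-→d6:-→d7:-→d8:-→d9:H2→d10:-→d11:-→d12:-→d13:H1 -> H1
  del 92.161.53.22/32 (clear depth 32)
  + 112.212.198.215/32 (H3) depth=32
  + 112.212.198.215/32 (H0) depth=32
  + 112.212.198.192/26 (H2) depth=26
  lookup 112.212.198.228: bits 01110000110101001100011011 walk d0:-→d1:-→d2:-→d3:-→d4:-→d5:-→d6:-→d7:-→d8:-→d9:H2→d10:-→d11:-→d12:-→d13:H1→d14:-→d15:-→d16:-→d17:-→d18:-→d19:-→d20:-→d21:-→d22:-→d23:-→d24:-→d25:-→d26:H2 -> H2
  lookup 223.55.203.83: bits ε walk d0:- -> no-route
  + 0.0.0.0/0 (H1) depth=0
  + 112.0.0.0/8 (H0) depth=8
  del 112.208.0.0/13 (clear depth 13)
  del 92.160.0.0/12 (clear depth 12)
  + 112.212.192.0/18 (H0) depth=18
  + 92.161.53.16/28 (H1) depth=28
  lookup 92.161.48.5: bits 010111001010000100110 walk d0:H1→d1:-→d2:-→d3:-→d4:-→d5:-→d6:-→d7:-→d8:-→d9:-→d10:-→d11:-→d12:-→d13:-→d14:-→d15:-→d16:-→d17:-→d18:-→d19:-→d20:H0→d21:- -> H0
  del 112.212.192.0/18 (clear depth 18)
  lookup 156.108.174.240: bits ε walk d0:H1 -> H1
  + 112.0.0.0/6 (H2) depth=6
  + 92.161.53.22/32 (H3) depth=32
  del 0.0.0.0/0 (clear depth 0)
  + 92.161.53.0/24 (H2) depth=24
  + 0.0.0.0/0 (H0) depth=0
  + 112.212.0.0/16 (H0) depth=16
  del 112.212.198.192/26 (clear depth 26)

== LOOKUPS ==
["H3","H1","H2","no-route","H0","H1"]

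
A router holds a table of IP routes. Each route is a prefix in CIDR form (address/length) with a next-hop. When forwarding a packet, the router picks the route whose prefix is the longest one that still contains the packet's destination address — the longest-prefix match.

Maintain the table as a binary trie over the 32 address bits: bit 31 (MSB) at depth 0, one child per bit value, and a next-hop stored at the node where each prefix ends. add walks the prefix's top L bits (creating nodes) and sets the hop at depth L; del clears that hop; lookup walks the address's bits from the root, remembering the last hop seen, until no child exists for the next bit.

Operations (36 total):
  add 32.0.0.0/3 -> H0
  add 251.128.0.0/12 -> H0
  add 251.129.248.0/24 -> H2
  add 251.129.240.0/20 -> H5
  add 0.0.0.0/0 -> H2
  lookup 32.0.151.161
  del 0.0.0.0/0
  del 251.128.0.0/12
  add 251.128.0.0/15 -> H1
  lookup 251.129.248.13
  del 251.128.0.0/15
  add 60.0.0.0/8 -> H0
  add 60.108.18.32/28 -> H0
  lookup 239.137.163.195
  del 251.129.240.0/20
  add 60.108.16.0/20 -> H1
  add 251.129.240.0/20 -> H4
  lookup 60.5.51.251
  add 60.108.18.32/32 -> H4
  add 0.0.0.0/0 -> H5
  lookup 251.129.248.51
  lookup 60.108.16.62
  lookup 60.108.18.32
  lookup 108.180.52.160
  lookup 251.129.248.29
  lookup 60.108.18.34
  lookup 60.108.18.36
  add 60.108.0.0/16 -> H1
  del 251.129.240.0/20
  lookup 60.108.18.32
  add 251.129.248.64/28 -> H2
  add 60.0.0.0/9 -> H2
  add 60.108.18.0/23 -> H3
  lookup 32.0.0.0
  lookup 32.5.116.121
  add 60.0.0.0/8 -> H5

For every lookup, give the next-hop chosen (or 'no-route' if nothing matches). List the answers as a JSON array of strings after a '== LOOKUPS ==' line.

Apply in order:
  add 32.0.0.0/3 -> H0 at depth 3
  add 251.128.0.0/12 -> H0 at depth 12
  add 251.129.248.0/24 -> H2 at depth 24
  add 251.129.240.0/20 -> H5 at depth 20
  add 0.0.0.0/0 -> H2 at depth 0
  Q 32.0.151.161: descend 001 ; hops seen [H2,H0] ; pick H0
  - 0.0.0.0/0 clear@0
  - 251.128.0.0/12 clear@12
  add 251.128.0.0/15 -> H1 at depth 15
  Q 251.129.248.13: descend 111110111000000111111000 ; hops seen [H1,H5,H2] ; pick H2
  - 251.128.0.0/15 clear@15
  add 60.0.0.0/8 -> H0 at depth 8
  add 60.108.18.32/28 -> H0 at depth 28
  Q 239.137.163.195: descend 111 ; hops seen [∅] ; pick no-route
  - 251.129.240.0/20 clear@20
  add 60.108.16.0/20 -> H1 at depth 20
  add 251.129.240.0/20 -> H4 at depth 20
  Q 60.5.51.251: descend 001111000 ; hops seen [H0,H0] ; pick H0
  add 60.108.18.32/32 -> H4 at depth 32
  add 0.0.0.0/0 -> H5 at depth 0
  Q 251.129.248.51: descend 111110111000000111111000 ; hops seen [H5,H4,H2] ; pick H2
  Q 60.108.16.62: descend 0011110001101100000100 ; hops seen [H5,H0,H0,H1] ; pick H1
  Q 60.108.18.32: descend 00111100011011000001001000100000 ; hops seen [H5,H0,H0,H1,H0,H4] ; pick H4
  Q 108.180.52.160: descend 0 ; hops seen [H5] ; pick H5
  Q 251.129.248.29: descend 111110111000000111111000 ; hops seen [H5,H4,H2] ; pick H2
  Q 60.108.18.34: descend 001111000110110000010010001000 ; hops seen [H5,H0,H0,H1,H0] ; pick H0
  Q 60.108.18.36: descend 00111100011011000001001000100 ; hops seen [H5,H0,H0,H1,H0] ; pick H0
  add 60.108.0.0/16 -> H1 at depth 16
  - 251.129.240.0/20 clear@20
  Q 60.108.18.32: descend 00111100011011000001001000100000 ; hops seen [H5,H0,H0,H1,H1,H0,H4] ; pick H4
  add 251.129.248.64/28 -> H2 at depth 28
  add 60.0.0.0/9 -> H2 at depth 9
  add 60.108.18.0/23 -> H3 at depth 23
  Q 32.0.0.0: descend 001 ; hops seen [H5,H0] ; pick H0
  Q 32.5.116.121: descend 001 ; hops seen [H5,H0] ; pick H0
  add 60.0.0.0/8 -> H5 at depth 8

== LOOKUPS ==
["H0","H2","no-route","H0","H2","H1","H4","H5","H2","H0","H0","H4","H0","H0"]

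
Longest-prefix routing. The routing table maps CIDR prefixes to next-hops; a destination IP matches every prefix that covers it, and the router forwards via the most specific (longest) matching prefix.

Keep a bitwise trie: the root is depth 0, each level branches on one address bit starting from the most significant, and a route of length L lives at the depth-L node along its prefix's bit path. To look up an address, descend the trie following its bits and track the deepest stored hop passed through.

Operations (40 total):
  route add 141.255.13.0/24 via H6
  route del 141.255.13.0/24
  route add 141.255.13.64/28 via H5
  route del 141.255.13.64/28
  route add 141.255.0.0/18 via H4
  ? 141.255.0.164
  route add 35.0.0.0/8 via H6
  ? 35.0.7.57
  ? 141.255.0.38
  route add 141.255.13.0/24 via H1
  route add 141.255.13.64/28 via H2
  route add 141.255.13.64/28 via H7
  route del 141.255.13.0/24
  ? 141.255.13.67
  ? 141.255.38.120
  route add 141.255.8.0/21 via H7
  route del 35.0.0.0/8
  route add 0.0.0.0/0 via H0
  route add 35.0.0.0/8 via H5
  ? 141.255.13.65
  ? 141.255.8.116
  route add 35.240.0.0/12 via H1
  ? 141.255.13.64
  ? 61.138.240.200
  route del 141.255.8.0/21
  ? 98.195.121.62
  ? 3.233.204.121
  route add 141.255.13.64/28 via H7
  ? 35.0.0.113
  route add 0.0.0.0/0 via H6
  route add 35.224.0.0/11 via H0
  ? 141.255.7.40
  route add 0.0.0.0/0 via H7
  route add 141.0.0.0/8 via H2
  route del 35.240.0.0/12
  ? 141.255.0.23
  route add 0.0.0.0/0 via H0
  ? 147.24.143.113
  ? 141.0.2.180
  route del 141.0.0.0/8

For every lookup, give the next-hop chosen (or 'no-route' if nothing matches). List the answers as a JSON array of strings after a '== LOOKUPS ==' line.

Apply in order:
  + 141.255.13.0/24 (H6) depth=24
  del 141.255.13.0/24 (clear depth 24)
  + 141.255.13.64/28 (H5) depth=28
  del 141.255.13.64/28 (clear depth 28)
  + 141.255.0.0/18 (H4) depth=18
  lookup 141.255.0.164: bits 10001101111111110000 walk d0:-→d1:-→d2:-→d3:-→d4:-→d5:-→d6:-→d7:-→d8:-→d9:-→d10:-→d11:-→d12:-→d13:-→d14:-→d15:-→d16:-→d17:-→d18:H4→d19:-→d20:- -> H4
  + 35.0.0.0/8 (H6) depth=8
  lookup 35.0.7.57: bits 00100011 walk d0:-→d1:-→d2:-→d3:-→d4:-→d5:-→d6:-→d7:-→d8:H6 -> H6
  lookup 141.255.0.38: bits 10001101111111110000 walk d0:-→d1:-→d2:-→d3:-→d4:-→d5:-→d6:-→d7:-→d8:-→d9:-→d10:-→d11:-→d12:-→d13:-→d14:-→d15:-→d16:-→d17:-→d18:H4→d19:-→d20:- -> H4
  + 141.255.13.0/24 (H1) depth=24
  + 141.255.13.64/28 (H2) depth=28
  + 141.255.13.64/28 (H7) depth=28
  del 141.255.13.0/24 (clear depth 24)
  lookup 141.255.13.67: bits 1000110111111111000011010100 walk d0:-→d1:-→d2:-→d3:-→d4:-→d5:-→d6:-→d7:-→d8:-→d9:-→d10:-→d11:-→d12:-→d13:-→d14:-→d15:-→d16:-→d17:-→d18:H4→d19:-→d20:-→d21:-→d22:-→d23:-→d24:-→d25:-→d26:-→d27:-→d28:H7 -> H7
  lookup 141.255.38.120: bits 100011011111111100 walk d0:-→d1:-→d2:-→d3:-→d4:-→d5:-→d6:-→d7:-→d8:-→d9:-→d10:-→d11:-→d12:-→d13:-→d14:-→d15:-→d16:-→d17:-→d18:H4 -> H4
  + 141.255.8.0/21 (H7) depth=21
  del 35.0.0.0/8 (clear depth 8)
  + 0.0.0.0/0 (H0) depth=0
  + 35.0.0.0/8 (H5) depth=8
  lookup 141.255.13.65: bits 1000110111111111000011010100 walk d0:H0→d1:-→d2:-→d3:-→d4:-→d5:-→d6:-→d7:-→d8:-→d9:-→d10:-→d11:-→d12:-→d13:-→d14:-→d15:-→d16:-→d17:-→d18:H4→d19:-→d20:-→d21:H7→d22:-→d23:-→d24:-→d25:-→d26:-→d27:-→d28:H7 -> H7
  lookup 141.255.8.116: bits 100011011111111100001 walk d0:H0→d1:-→d2:-→d3:-→d4:-→d5:-→d6:-→d7:-→d8:-→d9:-→d10:-→d11:-→d12:-→d13:-→d14:-→d15:-→d16:-→d17:-→d18:H4→d19:-→d20:-→d21:H7 -> H7
  + 35.240.0.0/12 (H1) depth=12
  lookup 141.255.13.64: bits 1000110111111111000011010100 walk d0:H0→d1:-→d2:-→d3:-→d4:-→d5:-→d6:-→d7:-→d8:-→d9:-→d10:-→d11:-→d12:-→d13:-→d14:-→d15:-→d16:-→d17:-→d18:H4→d19:-→d20:-→d21:H7→d22:-→d23:-→d24:-→d25:-→d26:-→d27:-→d28:H7 -> H7
  lookup 61.138.240.200: bits 001 walk d0:H0→d1:-→d2:-→d3:- -> H0
  del 141.255.8.0/21 (clear depth 21)
  lookup 98.195.121.62: bits 0 walk d0:H0→d1:- -> H0
  lookup 3.233.204.121: bits 00 walk d0:H0→d1:-→d2:- -> H0
  + 141.255.13.64/28 (H7) depth=28
  lookup 35.0.0.113: bits 00100011 walk d0:H0→d1:-→d2:-→d3:-→d4:-→d5:-→d6:-→d7:-→d8:H5 -> H5
  + 0.0.0.0/0 (H6) depth=0
  + 35.224.0.0/11 (H0) depth=11
  lookup 141.255.7.40: bits 10001101111111110000 walk d0:H6→d1:-→d2:-→d3:-→d4:-→d5:-→d6:-→d7:-→d8:-→d9:-→d10:-→d11:-→d12:-→d13:-→d14:-→d15:-→d16:-→d17:-→d18:H4→d19:-→d20:- -> H4
  + 0.0.0.0/0 (H7) depth=0
  + 141.0.0.0/8 (H2) depth=8
  del 35.240.0.0/12 (clear depth 12)
  lookup 141.255.0.23: bits 10001101111111110000 walk d0:H7→d1:-→d2:-→d3:-→d4:-→d5:-→d6:-→d7:-→d8:H2→d9:-→d10:-→d11:-→d12:-→d13:-→d14:-→d15:-→d16:-→d17:-→d18:H4→d19:-→d20:- -> H4
  + 0.0.0.0/0 (H0) depth=0
  lookup 147.24.143.113: bits 100 walk d0:H0→d1:-→d2:-→d3:- -> H0
  lookup 141.0.2.180: bits 10001101 walk d0:H0→d1:-→d2:-→d3:-→d4:-→d5:-→d6:-→d7:-→d8:H2 -> H2
  del 141.0.0.0/8 (clear depth 8)

== LOOKUPS ==
["H4","H6","H4","H7","H4","H7","H7","H7","H0","H0","H0","H5","H4","H4","H0","H2"]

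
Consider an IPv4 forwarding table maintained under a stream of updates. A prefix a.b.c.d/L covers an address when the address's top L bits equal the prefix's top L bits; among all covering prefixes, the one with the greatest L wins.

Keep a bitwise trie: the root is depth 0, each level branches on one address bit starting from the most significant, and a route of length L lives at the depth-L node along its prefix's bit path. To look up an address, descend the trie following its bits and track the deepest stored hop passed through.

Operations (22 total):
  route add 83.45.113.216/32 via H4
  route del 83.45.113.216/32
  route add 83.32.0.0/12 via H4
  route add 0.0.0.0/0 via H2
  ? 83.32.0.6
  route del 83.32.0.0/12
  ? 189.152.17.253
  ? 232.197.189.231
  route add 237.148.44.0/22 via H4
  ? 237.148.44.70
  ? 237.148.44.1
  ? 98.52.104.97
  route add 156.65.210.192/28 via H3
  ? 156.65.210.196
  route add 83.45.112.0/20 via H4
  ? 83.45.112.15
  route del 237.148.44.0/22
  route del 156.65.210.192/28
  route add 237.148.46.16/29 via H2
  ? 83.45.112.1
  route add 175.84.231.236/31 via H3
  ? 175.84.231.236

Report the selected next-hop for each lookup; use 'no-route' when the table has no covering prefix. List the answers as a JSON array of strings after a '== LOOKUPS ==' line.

Trace:
  add 83.45.113.216/32 -> H4 at depth 32
  - 83.45.113.216/32 clear@32
  add 83.32.0.0/12 -> H4 at depth 12
  add 0.0.0.0/0 -> H2 at depth 0
  lookup 83.32.0.6: bits 010100110010 walk d0:H2→d1:-→d2:-→d3:-→d4:-→d5:-→d6:-→d7:-→d8:-→d9:-→d10:-→d11:-→d12:H4 -> H4
  - 83.32.0.0/12 clear@12
  lookup 189.152.17.253: bits ε walk d0:H2 -> H2
  lookup 232.197.189.231: bits ε walk d0:H2 -> H2
  add 237.148.44.0/22 -> H4 at depth 22
  lookup 237.148.44.70: bits 1110110110010100001011 walk d0:H2→d1:-→d2:-→d3:-→d4:-→d5:-→d6:-→d7:-→d8:-→d9:-→d10:-→d11:-→d12:-→d13:-→d14:-→d15:-→d16:-→d17:-→d18:-→d19:-→d20:-→d21:-→d22:H4 -> H4
  lookup 237.148.44.1: bits 1110110110010100001011 walk d0:H2→d1:-→d2:-→d3:-→d4:-→d5:-→d6:-→d7:-→d8:-→d9:-→d10:-→d11:-→d12:-→d13:-→d14:-→d15:-→d16:-→d17:-→d18:-→d19:-→d20:-→d21:-→d22:H4 -> H4
  lookup 98.52.104.97: bits 01 walk d0:H2→d1:-→d2:- -> H2
  add 156.65.210.192/28 -> H3 at depth 28
  lookup 156.65.210.196: bits 1001110001000001110100101100 walk d0:H2→d1:-→d2:-→d3:-→d4:-→d5:-→d6:-→d7:-→d8:-→d9:-→d10:-→d11:-→d12:-→d13:-→d14:-→d15:-→d16:-→d17:-→d18:-→d19:-→d20:-→d21:-→d22:-→d23:-→d24:-→d25:-→d26:-→d27:-→d28:H3 -> H3
  add 83.45.112.0/20 -> H4 at depth 20
  lookup 83.45.112.15: bits 01010011001011010111000 walk d0:H2→d1:-→d2:-→d3:-→d4:-→d5:-→d6:-→d7:-→d8:-→d9:-→d10:-→d11:-→d12:-→d13:-→d14:-→d15:-→d16:-→d17:-→d18:-→d19:-→d20:H4→d21:-→d22:-→d23:- -> H4
  - 237.148.44.0/22 clear@22
  - 156.65.210.192/28 clear@28
  add 237.148.46.16/29 -> H2 at depth 29
  lookup 83.45.112.1: bits 01010011001011010111000 walk d0:H2→d1:-→d2:-→d3:-→d4:-→d5:-→d6:-→d7:-→d8:-→d9:-→d10:-→d11:-→d12:-→d13:-→d14:-→d15:-→d16:-→d17:-→d18:-→d19:-→d20:H4→d21:-→d22:-→d23:- -> H4
  add 175.84.231.236/31 -> H3 at depth 31
  lookup 175.84.231.236: bits 1010111101010100111001111110110 walk d0:H2→d1:-→d2:-→d3:-→d4:-→d5:-→d6:-→d7:-→d8:-→d9:-→d10:-→d11:-→d12:-→d13:-→d14:-→d15:-→d16:-→d17:-→d18:-→d19:-→d20:-→d21:-→d22:-→d23:-→d24:-→d25:-→d26:-→d27:-→d28:-→d29:-→d30:-→d31:H3 -> H3

== LOOKUPS ==
["H4","H2","H2","H4","H4","H2","H3","H4","H4","H3"]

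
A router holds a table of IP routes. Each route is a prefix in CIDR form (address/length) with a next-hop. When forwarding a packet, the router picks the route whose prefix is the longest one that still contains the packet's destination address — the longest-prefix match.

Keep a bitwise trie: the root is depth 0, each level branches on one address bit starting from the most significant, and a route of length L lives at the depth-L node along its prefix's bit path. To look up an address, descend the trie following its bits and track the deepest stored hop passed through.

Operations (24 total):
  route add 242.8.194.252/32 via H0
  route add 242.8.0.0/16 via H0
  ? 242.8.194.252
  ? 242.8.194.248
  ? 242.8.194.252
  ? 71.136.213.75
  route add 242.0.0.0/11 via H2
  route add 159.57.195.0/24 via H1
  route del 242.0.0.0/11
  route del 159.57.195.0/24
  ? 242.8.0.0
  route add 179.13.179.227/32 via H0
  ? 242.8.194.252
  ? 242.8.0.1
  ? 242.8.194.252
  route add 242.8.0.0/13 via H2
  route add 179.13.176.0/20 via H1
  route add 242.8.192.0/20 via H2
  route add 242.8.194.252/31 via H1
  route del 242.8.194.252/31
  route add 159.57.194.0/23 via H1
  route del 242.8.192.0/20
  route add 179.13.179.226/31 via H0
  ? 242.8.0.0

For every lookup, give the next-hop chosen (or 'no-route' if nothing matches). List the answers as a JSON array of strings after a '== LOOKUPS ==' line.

Trace:
  add 242.8.194.252/32 -> H0 at depth 32
  add 242.8.0.0/16 -> H0 at depth 16
  ? 242.8.194.252  path d0:-→d1:-→d2:-→d3:-→d4:-→d5:-→d6:-→d7:-→d8:-→d9:-→d10:-→d11:-→d12:-→d13:-→d14:-→d15:-→d16:H0→d17:-→d18:-→d19:-→d20:-→d21:-→d22:-→d23:-→d24:-→d25:-→d26:-→d27:-→d28:-→d29:-→d30:-→d31:-→d32:H0  best=H0
  ? 242.8.194.248  path d0:-→d1:-→d2:-→d3:-→d4:-→d5:-→d6:-→d7:-→d8:-→d9:-→d10:-→d11:-→d12:-→d13:-→d14:-→d15:-→d16:H0→d17:-→d18:-→d19:-→d20:-→d21:-→d22:-→d23:-→d24:-→d25:-→d26:-→d27:-→d28:-→d29:-  best=H0
  ? 242.8.194.252  path d0:-→d1:-→d2:-→d3:-→d4:-→d5:-→d6:-→d7:-→d8:-→d9:-→d10:-→d11:-→d12:-→d13:-→d14:-→d15:-→d16:H0→d17:-→d18:-→d19:-→d20:-→d21:-→d22:-→d23:-→d24:-→d25:-→d26:-→d27:-→d28:-→d29:-→d30:-→d31:-→d32:H0  best=H0
  ? 71.136.213.75  path d0:-  best=no-route
  add 242.0.0.0/11 -> H2 at depth 11
  add 159.57.195.0/24 -> H1 at depth 24
  - 242.0.0.0/11 clear@11
  - 159.57.195.0/24 clear@24
  ? 242.8.0.0  path d0:-→d1:-→d2:-→d3:-→d4:-→d5:-→d6:-→d7:-→d8:-→d9:-→d10:-→d11:-→d12:-→d13:-→d14:-→d15:-→d16:H0  best=H0
  add 179.13.179.227/32 -> H0 at depth 32
  ? 242.8.194.252  path d0:-→d1:-→d2:-→d3:-→d4:-→d5:-→d6:-→d7:-→d8:-→d9:-→d10:-→d11:-→d12:-→d13:-→d14:-→d15:-→d16:H0→d17:-→d18:-→d19:-→d20:-→d21:-→d22:-→d23:-→d24:-→d25:-→d26:-→d27:-→d28:-→d29:-→d30:-→d31:-→d32:H0  best=H0
  ? 242.8.0.1  path d0:-→d1:-→d2:-→d3:-→d4:-→d5:-→d6:-→d7:-→d8:-→d9:-→d10:-→d11:-→d12:-→d13:-→d14:-→d15:-→d16:H0  best=H0
  ? 242.8.194.252  path d0:-→d1:-→d2:-→d3:-→d4:-→d5:-→d6:-→d7:-→d8:-→d9:-→d10:-→d11:-→d12:-→d13:-→d14:-→d15:-→d16:H0→d17:-→d18:-→d19:-→d20:-→d21:-→d22:-→d23:-→d24:-→d25:-→d26:-→d27:-→d28:-→d29:-→d30:-→d31:-→d32:H0  best=H0
  add 242.8.0.0/13 -> H2 at depth 13
  add 179.13.176.0/20 -> H1 at depth 20
  add 242.8.192.0/20 -> H2 at depth 20
  add 242.8.194.252/31 -> H1 at depth 31
  - 242.8.194.252/31 clear@31
  add 159.57.194.0/23 -> H1 at depth 23
  - 242.8.192.0/20 clear@20
  add 179.13.179.226/31 -> H0 at depth 31
  ? 242.8.0.0  path d0:-→d1:-→d2:-→d3:-→d4:-→d5:-→d6:-→d7:-→d8:-→d9:-→d10:-→d11:-→d12:-→d13:H2→d14:-→d15:-→d16:H0  best=H0

== LOOKUPS ==
["H0","H0","H0","no-route","H0","H0","H0","H0","H0"]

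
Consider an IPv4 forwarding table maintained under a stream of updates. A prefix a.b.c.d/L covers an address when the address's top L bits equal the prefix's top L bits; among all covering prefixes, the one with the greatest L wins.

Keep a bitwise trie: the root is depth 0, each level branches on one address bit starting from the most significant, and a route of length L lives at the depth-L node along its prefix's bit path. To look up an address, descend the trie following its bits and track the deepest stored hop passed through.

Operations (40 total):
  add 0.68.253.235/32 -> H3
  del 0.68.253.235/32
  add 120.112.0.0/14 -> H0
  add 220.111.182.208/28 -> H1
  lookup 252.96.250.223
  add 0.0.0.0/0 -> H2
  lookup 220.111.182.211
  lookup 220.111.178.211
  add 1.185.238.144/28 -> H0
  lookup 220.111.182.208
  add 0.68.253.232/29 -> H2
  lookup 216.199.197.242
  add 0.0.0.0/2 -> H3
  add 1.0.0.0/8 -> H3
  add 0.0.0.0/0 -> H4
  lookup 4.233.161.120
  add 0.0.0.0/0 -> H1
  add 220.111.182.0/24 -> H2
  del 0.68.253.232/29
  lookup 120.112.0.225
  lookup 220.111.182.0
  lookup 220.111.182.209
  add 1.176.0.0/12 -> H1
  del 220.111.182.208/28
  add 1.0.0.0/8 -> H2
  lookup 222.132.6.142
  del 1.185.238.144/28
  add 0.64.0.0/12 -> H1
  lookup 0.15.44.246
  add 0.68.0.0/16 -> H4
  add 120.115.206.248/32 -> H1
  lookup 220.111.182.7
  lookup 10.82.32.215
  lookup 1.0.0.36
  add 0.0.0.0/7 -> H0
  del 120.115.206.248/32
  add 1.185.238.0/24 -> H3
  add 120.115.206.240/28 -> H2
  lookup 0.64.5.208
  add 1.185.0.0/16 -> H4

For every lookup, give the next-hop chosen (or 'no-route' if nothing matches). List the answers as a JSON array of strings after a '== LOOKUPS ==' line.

Apply in order:
  add 0.68.253.235/32 -> H3 at depth 32
  del 0.68.253.235/32 (clear depth 32)
  add 120.112.0.0/14 -> H0 at depth 14
  add 220.111.182.208/28 -> H1 at depth 28
  Q 252.96.250.223: descend 11 ; hops seen [∅] ; pick no-route
  add 0.0.0.0/0 -> H2 at depth 0
  Q 220.111.182.211: descend 1101110001101111101101101101 ; hops seen [H2,H1] ; pick H1
  Q 220.111.178.211: descend 110111000110111110110 ; hops seen [H2] ; pick H2
  add 1.185.238.144/28 -> H0 at depth 28
  Q 220.111.182.208: descend 1101110001101111101101101101 ; hops seen [H2,H1] ; pick H1
  add 0.68.253.232/29 -> H2 at depth 29
  Q 216.199.197.242: descend 11011 ; hops seen [H2] ; pick H2
  add 0.0.0.0/2 -> H3 at depth 2
  add 1.0.0.0/8 -> H3 at depth 8
  add 0.0.0.0/0 -> H4 at depth 0
  Q 4.233.161.120: descend 00000 ; hops seen [H4,H3] ; pick H3
  add 0.0.0.0/0 -> H1 at depth 0
  add 220.111.182.0/24 -> H2 at depth 24
  del 0.68.253.232/29 (clear depth 29)
  Q 120.112.0.225: descend 01111000011100 ; hops seen [H1,H0] ; pick H0
  Q 220.111.182.0: descend 110111000110111110110110 ; hops seen [H1,H2] ; pick H2
  Q 220.111.182.209: descend 1101110001101111101101101101 ; hops seen [H1,H2,H1] ; pick H1
  add 1.176.0.0/12 -> H1 at depth 12
  del 220.111.182.208/28 (clear depth 28)
  add 1.0.0.0/8 -> H2 at depth 8
  Q 222.132.6.142: descend 110111 ; hops seen [H1] ; pick H1
  del 1.185.238.144/28 (clear depth 28)
  add 0.64.0.0/12 -> H1 at depth 12
  Q 0.15.44.246: descend 000000000 ; hops seen [H1,H3] ; pick H3
  add 0.68.0.0/16 -> H4 at depth 16
  add 120.115.206.248/32 -> H1 at depth 32
  Q 220.111.182.7: descend 110111000110111110110110 ; hops seen [H1,H2] ; pick H2
  Q 10.82.32.215: descend 0000 ; hops seen [H1,H3] ; pick H3
  Q 1.0.0.36: descend 00000001 ; hops seen [H1,H3,H2] ; pick H2
  add 0.0.0.0/7 -> H0 at depth 7
  del 120.115.206.248/32 (clear depth 32)
  add 1.185.238.0/24 -> H3 at depth 24
  add 120.115.206.240/28 -> H2 at depth 28
  Q 0.64.5.208: descend 0000000001000 ; hops seen [H1,H3,H0,H1] ; pick H1
  add 1.185.0.0/16 -> H4 at depth 16

== LOOKUPS ==
["no-route","H1","H2","H1","H2","H3","H0","H2","H1","H1","H3","H2","H3","H2","H1"]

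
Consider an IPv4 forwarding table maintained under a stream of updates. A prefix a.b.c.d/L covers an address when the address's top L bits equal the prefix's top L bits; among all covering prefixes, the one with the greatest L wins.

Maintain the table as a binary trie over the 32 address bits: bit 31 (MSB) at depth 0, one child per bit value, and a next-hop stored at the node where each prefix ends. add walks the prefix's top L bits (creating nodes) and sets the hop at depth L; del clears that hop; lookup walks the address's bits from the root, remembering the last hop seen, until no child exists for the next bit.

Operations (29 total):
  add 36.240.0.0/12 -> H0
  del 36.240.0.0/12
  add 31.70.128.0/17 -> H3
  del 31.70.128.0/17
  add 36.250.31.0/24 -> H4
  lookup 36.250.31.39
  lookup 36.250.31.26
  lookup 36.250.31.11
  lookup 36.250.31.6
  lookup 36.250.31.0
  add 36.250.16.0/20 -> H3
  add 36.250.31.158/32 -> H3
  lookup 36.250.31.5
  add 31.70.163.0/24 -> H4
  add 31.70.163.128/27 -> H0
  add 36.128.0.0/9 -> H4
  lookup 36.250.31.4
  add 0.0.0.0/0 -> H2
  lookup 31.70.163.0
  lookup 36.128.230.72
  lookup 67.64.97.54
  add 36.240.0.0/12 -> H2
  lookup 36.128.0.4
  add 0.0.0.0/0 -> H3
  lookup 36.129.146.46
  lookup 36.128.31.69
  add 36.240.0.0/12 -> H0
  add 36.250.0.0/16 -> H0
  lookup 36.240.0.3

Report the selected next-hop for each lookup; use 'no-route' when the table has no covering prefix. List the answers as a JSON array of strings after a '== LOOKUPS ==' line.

Apply in order:
  + 36.240.0.0/12 (H0) depth=12
  del 36.240.0.0/12 (clear depth 12)
  + 31.70.128.0/17 (H3) depth=17
  del 31.70.128.0/17 (clear depth 17)
  + 36.250.31.0/24 (H4) depth=24
  ? 36.250.31.39  path d0:-→d1:-→d2:-→d3:-→d4:-→d5:-→d6:-→d7:-→d8:-→d9:-→d10:-→d11:-→d12:-→d13:-→d14:-→d15:-→d16:-→d17:-→d18:-→d19:-→d20:-→d21:-→d22:-→d23:-→d24:H4  best=H4
  ? 36.250.31.26  path d0:-→d1:-→d2:-→d3:-→d4:-→d5:-→d6:-→d7:-→d8:-→d9:-→d10:-→d11:-→d12:-→d13:-→d14:-→d15:-→d16:-→d17:-→d18:-→d19:-→d20:-→d21:-→d22:-→d23:-→d24:H4  best=H4
  ? 36.250.31.11  path d0:-→d1:-→d2:-→d3:-→d4:-→d5:-→d6:-→d7:-→d8:-→d9:-→d10:-→d11:-→d12:-→d13:-→d14:-→d15:-→d16:-→d17:-→d18:-→d19:-→d20:-→d21:-→d22:-→d23:-→d24:H4  best=H4
  ? 36.250.31.6  path d0:-→d1:-→d2:-→d3:-→d4:-→d5:-→d6:-→d7:-→d8:-→d9:-→d10:-→d11:-→d12:-→d13:-→d14:-→d15:-→d16:-→d17:-→d18:-→d19:-→d20:-→d21:-→d22:-→d23:-→d24:H4  best=H4
  ? 36.250.31.0  path d0:-→d1:-→d2:-→d3:-→d4:-→d5:-→d6:-→d7:-→d8:-→d9:-→d10:-→d11:-→d12:-→d13:-→d14:-→d15:-→d16:-→d17:-→d18:-→d19:-→d20:-→d21:-→d22:-→d23:-→d24:H4  best=H4
  + 36.250.16.0/20 (H3) depth=20
  + 36.250.31.158/32 (H3) depth=32
  ? 36.250.31.5  path d0:-→d1:-→d2:-→d3:-→d4:-→d5:-→d6:-→d7:-→d8:-→d9:-→d10:-→d11:-→d12:-→d13:-→d14:-→d15:-→d16:-→d17:-→d18:-→d19:-→d20:H3→d21:-→d22:-→d23:-→d24:H4  best=H4
  + 31.70.163.0/24 (H4) depth=24
  + 31.70.163.128/27 (H0) depth=27
  + 36.128.0.0/9 (H4) depth=9
  ? 36.250.31.4  path d0:-→d1:-→d2:-→d3:-→d4:-→d5:-→d6:-→d7:-→d8:-→d9:H4→d10:-→d11:-→d12:-→d13:-→d14:-→d15:-→d16:-→d17:-→d18:-→d19:-→d20:H3→d21:-→d22:-→d23:-→d24:H4  best=H4
  + 0.0.0.0/0 (H2) depth=0
  ? 31.70.163.0  path d0:H2→d1:-→d2:-→d3:-→d4:-→d5:-→d6:-→d7:-→d8:-→d9:-→d10:-→d11:-→d12:-→d13:-→d14:-→d15:-→d16:-→d17:-→d18:-→d19:-→d20:-→d21:-→d22:-→d23:-→d24:H4  best=H4
  ? 36.128.230.72  path d0:H2→d1:-→d2:-→d3:-→d4:-→d5:-→d6:-→d7:-→d8:-→d9:H4  best=H4
  ? 67.64.97.54  path d0:H2→d1:-  best=H2
  + 36.240.0.0/12 (H2) depth=12
  ? 36.128.0.4  path d0:H2→d1:-→d2:-→d3:-→d4:-→d5:-→d6:-→d7:-→d8:-→d9:H4  best=H4
  + 0.0.0.0/0 (H3) depth=0
  ? 36.129.146.46  path d0:H3→d1:-→d2:-→d3:-→d4:-→d5:-→d6:-→d7:-→d8:-→d9:H4  best=H4
  ? 36.128.31.69  path d0:H3→d1:-→d2:-→d3:-→d4:-→d5:-→d6:-→d7:-→d8:-→d9:H4  best=H4
  + 36.240.0.0/12 (H0) depth=12
  + 36.250.0.0/16 (H0) depth=16
  ? 36.240.0.3  path d0:H3→d1:-→d2:-→d3:-→d4:-→d5:-→d6:-→d7:-→d8:-→d9:H4→d10:-→d11:-→d12:H0  best=H0

== LOOKUPS ==
["H4","H4","H4","H4","H4","H4","H4","H4","H4","H2","H4","H4","H4","H0"]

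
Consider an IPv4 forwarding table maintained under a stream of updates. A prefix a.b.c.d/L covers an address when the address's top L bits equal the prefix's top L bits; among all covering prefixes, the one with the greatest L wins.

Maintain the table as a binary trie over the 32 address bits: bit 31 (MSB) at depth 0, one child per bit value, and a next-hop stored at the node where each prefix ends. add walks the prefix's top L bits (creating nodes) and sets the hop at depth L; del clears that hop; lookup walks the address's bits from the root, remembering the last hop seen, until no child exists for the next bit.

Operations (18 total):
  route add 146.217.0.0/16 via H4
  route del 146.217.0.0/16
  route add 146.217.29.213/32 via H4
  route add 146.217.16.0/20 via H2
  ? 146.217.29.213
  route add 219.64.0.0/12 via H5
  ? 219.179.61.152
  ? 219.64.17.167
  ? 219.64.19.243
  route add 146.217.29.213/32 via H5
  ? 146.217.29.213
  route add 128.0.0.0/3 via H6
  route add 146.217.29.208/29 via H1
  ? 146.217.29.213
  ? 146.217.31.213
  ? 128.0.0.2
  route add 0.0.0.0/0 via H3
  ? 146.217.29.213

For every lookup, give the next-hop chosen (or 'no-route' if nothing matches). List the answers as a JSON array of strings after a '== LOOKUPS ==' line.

Apply in order:
  + 146.217.0.0/16 (H4) depth=16
  del 146.217.0.0/16 (clear depth 16)
  + 146.217.29.213/32 (H4) depth=32
  + 146.217.16.0/20 (H2) depth=20
  ? 146.217.29.213  path d0:-→d1:-→d2:-→d3:-→d4:-→d5:-→d6:-→d7:-→d8:-→d9:-→d10:-→d11:-→d12:-→d13:-→d14:-→d15:-→d16:-→d17:-→d18:-→d19:-→d20:H2→d21:-→d22:-→d23:-→d24:-→d25:-→d26:-→d27:-→d28:-→d29:-→d30:-→d31:-→d32:H4  best=H4
  + 219.64.0.0/12 (H5) depth=12
  ? 219.179.61.152  path d0:-→d1:-→d2:-→d3:-→d4:-→d5:-→d6:-→d7:-→d8:-  best=no-route
  ? 219.64.17.167  path d0:-→d1:-→d2:-→d3:-→d4:-→d5:-→d6:-→d7:-→d8:-→d9:-→d10:-→d11:-→d12:H5  best=H5
  ? 219.64.19.243  path d0:-→d1:-→d2:-→d3:-→d4:-→d5:-→d6:-→d7:-→d8:-→d9:-→d10:-→d11:-→d12:H5  best=H5
  + 146.217.29.213/32 (H5) depth=32
  ? 146.217.29.213  path d0:-→d1:-→d2:-→d3:-→d4:-→d5:-→d6:-→d7:-→d8:-→d9:-→d10:-→d11:-→d12:-→d13:-→d14:-→d15:-→d16:-→d17:-→d18:-→d19:-→d20:H2→d21:-→d22:-→d23:-→d24:-→d25:-→d26:-→d27:-→d28:-→d29:-→d30:-→d31:-→d32:H5  best=H5
  + 128.0.0.0/3 (H6) depth=3
  + 146.217.29.208/29 (H1) depth=29
  ? 146.217.29.213  path d0:-→d1:-→d2:-→d3:H6→d4:-→d5:-→d6:-→d7:-→d8:-→d9:-→d10:-→d11:-→d12:-→d13:-→d14:-→d15:-→d16:-→d17:-→d18:-→d19:-→d20:H2→d21:-→d22:-→d23:-→d24:-→d25:-→d26:-→d27:-→d28:-→d29:H1→d30:-→d31:-→d32:H5  best=H5
  ? 146.217.31.213  path d0:-→d1:-→d2:-→d3:H6→d4:-→d5:-→d6:-→d7:-→d8:-→d9:-→d10:-→d11:-→d12:-→d13:-→d14:-→d15:-→d16:-→d17:-→d18:-→d19:-→d20:H2→d21:-→d22:-  best=H2
  ? 128.0.0.2  path d0:-→d1:-→d2:-→d3:H6  best=H6
  + 0.0.0.0/0 (H3) depth=0
  ? 146.217.29.213  path d0:H3→d1:-→d2:-→d3:H6→d4:-→d5:-→d6:-→d7:-→d8:-→d9:-→d10:-→d11:-→d12:-→d13:-→d14:-→d15:-→d16:-→d17:-→d18:-→d19:-→d20:H2→d21:-→d22:-→d23:-→d24:-→d25:-→d26:-→d27:-→d28:-→d29:H1→d30:-→d31:-→d32:H5  best=H5

== LOOKUPS ==
["H4","no-route","H5","H5","H5","H5","H2","H6","H5"]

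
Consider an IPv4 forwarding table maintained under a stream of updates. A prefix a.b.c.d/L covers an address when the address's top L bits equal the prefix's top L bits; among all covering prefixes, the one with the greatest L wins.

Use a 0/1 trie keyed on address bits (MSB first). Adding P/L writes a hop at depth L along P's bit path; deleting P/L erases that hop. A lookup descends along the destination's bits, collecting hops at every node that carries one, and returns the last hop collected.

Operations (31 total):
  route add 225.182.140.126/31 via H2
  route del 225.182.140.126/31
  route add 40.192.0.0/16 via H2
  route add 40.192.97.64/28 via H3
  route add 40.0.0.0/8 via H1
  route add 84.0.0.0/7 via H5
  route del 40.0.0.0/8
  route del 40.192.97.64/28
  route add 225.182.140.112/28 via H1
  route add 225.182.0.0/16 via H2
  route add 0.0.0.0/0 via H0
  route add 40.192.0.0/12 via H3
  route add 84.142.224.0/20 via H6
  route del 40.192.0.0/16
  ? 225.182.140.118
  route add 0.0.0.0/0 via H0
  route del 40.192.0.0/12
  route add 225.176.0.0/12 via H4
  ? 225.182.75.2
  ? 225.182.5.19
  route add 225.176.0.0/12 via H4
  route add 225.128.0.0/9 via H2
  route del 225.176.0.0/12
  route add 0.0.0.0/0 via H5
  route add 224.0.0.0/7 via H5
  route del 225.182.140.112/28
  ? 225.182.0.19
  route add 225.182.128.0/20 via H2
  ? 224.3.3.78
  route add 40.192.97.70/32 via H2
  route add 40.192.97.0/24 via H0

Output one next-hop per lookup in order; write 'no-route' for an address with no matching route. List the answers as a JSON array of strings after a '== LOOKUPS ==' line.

Process each operation:
  + 225.182.140.126/31 (H2) depth=31
  del 225.182.140.126/31 (clear depth 31)
  + 40.192.0.0/16 (H2) depth=16
  + 40.192.97.64/28 (H3) depth=28
  + 40.0.0.0/8 (H1) depth=8
  + 84.0.0.0/7 (H5) depth=7
  del 40.0.0.0/8 (clear depth 8)
  del 40.192.97.64/28 (clear depth 28)
  + 225.182.140.112/28 (H1) depth=28
  + 225.182.0.0/16 (H2) depth=16
  + 0.0.0.0/0 (H0) depth=0
  + 40.192.0.0/12 (H3) depth=12
  + 84.142.224.0/20 (H6) depth=20
  del 40.192.0.0/16 (clear depth 16)
  Q 225.182.140.118: descend 1110000110110110100011000111 ; hops seen [H0,H2,H1] ; pick H1
  + 0.0.0.0/0 (H0) depth=0
  del 40.192.0.0/12 (clear depth 12)
  + 225.176.0.0/12 (H4) depth=12
  Q 225.182.75.2: descend 1110000110110110 ; hops seen [H0,H4,H2] ; pick H2
  Q 225.182.5.19: descend 1110000110110110 ; hops seen [H0,H4,H2] ; pick H2
  + 225.176.0.0/12 (H4) depth=12
  + 225.128.0.0/9 (H2) depth=9
  del 225.176.0.0/12 (clear depth 12)
  + 0.0.0.0/0 (H5) depth=0
  + 224.0.0.0/7 (H5) depth=7
  del 225.182.140.112/28 (clear depth 28)
  Q 225.182.0.19: descend 1110000110110110 ; hops seen [H5,H5,H2,H2] ; pick H2
  + 225.182.128.0/20 (H2) depth=20
  Q 224.3.3.78: descend 1110000 ; hops seen [H5,H5] ; pick H5
  + 40.192.97.70/32 (H2) depth=32
  + 40.192.97.0/24 (H0) depth=24

== LOOKUPS ==
["H1","H2","H2","H2","H5"]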